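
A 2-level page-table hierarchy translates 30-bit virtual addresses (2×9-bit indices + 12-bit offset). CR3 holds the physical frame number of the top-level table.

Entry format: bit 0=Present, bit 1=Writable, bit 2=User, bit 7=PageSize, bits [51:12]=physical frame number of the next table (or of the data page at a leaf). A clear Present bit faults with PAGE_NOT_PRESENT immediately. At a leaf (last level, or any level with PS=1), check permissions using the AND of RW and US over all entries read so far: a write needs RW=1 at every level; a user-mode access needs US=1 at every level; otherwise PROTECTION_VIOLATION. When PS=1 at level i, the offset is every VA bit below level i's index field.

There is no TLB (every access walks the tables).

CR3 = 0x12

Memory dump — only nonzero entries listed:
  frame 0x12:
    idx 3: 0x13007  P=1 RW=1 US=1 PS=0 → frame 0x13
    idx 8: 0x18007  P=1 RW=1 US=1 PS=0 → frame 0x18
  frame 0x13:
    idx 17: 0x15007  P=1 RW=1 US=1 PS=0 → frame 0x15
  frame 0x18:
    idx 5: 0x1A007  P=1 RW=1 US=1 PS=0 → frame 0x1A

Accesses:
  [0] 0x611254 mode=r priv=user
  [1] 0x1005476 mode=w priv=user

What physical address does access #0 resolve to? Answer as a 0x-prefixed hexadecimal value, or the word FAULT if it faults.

Per-access translation:
#0 VA=0x611254 (r,user):
  L0 @0x12[3] → 0x13007  P=1,RW=1,US=1,PS=0
  L1 @0x13[17] → 0x15007  P=1,RW=1,US=1,PS=0
  ⇒ phys 0x15254  [2 reads]
#1 VA=0x1005476 (w,user):
  L0 @0x12[8] → 0x18007  P=1,RW=1,US=1,PS=0
  L1 @0x18[5] → 0x1A007  P=1,RW=1,US=1,PS=0
  ⇒ phys 0x1A476  [2 reads]

Access #0 PA: 0x15254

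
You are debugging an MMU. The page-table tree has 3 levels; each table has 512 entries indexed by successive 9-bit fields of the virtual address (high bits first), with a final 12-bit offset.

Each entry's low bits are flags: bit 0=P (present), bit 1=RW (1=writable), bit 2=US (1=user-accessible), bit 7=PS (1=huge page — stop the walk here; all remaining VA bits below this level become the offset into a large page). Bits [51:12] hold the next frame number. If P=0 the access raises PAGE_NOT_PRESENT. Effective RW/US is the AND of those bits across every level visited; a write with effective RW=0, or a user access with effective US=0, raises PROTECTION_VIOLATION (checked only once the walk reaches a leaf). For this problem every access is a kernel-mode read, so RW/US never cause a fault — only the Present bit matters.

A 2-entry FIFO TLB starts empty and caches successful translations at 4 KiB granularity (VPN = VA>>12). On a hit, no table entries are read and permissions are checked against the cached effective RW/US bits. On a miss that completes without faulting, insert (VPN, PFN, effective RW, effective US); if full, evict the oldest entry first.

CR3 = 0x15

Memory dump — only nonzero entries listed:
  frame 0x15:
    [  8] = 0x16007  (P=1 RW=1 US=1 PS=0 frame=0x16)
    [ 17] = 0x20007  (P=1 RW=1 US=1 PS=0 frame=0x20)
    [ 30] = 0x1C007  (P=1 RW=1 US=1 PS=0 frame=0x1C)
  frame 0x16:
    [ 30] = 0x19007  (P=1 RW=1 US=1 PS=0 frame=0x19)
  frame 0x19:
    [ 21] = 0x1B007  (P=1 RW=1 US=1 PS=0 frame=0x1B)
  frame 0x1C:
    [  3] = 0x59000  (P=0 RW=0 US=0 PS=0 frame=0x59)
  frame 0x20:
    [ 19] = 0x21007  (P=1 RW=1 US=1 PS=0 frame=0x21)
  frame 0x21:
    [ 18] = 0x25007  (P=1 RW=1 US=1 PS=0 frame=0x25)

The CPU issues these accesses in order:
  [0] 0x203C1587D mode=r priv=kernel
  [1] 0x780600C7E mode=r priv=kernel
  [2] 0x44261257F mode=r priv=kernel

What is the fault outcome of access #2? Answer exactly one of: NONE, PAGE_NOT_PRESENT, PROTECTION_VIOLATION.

Walk each access:
#0 VA=0x203C1587D (r,kernel):
  lvl0: tbl 0x15, slot 8 ⇒ 0x16007 (P1/RW1/US1/PS0)
  lvl1: tbl 0x16, slot 30 ⇒ 0x19007 (P1/RW1/US1/PS0)
  lvl2: tbl 0x19, slot 21 ⇒ 0x1B007 (P1/RW1/US1/PS0)
  → PA=0x1B87D  (3 entries read)
#1 VA=0x780600C7E (r,kernel):
  lvl0: tbl 0x15, slot 30 ⇒ 0x1C007 (P1/RW1/US1/PS0)
  lvl1: tbl 0x1C, slot 3 ⇒ 0x59000 (P0/RW0/US0/PS0)
  ✗ PAGE_NOT_PRESENT  [2 reads]
#2 VA=0x44261257F (r,kernel):
  lvl0: tbl 0x15, slot 17 ⇒ 0x20007 (P1/RW1/US1/PS0)
  lvl1: tbl 0x20, slot 19 ⇒ 0x21007 (P1/RW1/US1/PS0)
  lvl2: tbl 0x21, slot 18 ⇒ 0x25007 (P1/RW1/US1/PS0)
  → PA=0x2557F  (3 entries read)

Access #2 fault: NONE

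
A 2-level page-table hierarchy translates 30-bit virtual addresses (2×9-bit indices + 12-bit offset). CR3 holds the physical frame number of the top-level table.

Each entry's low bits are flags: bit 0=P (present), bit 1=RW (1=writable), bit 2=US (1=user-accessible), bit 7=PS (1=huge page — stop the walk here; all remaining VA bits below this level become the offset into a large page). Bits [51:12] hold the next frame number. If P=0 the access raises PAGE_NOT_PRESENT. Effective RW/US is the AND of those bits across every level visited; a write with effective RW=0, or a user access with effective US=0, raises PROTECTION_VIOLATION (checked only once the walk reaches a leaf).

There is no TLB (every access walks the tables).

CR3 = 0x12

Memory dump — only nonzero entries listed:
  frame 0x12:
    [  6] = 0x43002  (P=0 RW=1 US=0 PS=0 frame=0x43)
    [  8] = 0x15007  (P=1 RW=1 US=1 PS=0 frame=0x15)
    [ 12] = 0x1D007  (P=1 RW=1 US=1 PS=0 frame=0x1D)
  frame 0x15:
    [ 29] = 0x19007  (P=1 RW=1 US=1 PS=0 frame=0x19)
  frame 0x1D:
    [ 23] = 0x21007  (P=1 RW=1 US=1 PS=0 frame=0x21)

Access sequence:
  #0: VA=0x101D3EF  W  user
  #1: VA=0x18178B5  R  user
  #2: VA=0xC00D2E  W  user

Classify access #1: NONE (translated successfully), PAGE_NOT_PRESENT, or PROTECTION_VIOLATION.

Per-access translation:
#0 VA=0x101D3EF (w,user):
  L0 @0x12[8] → 0x15007  P=1,RW=1,US=1,PS=0
  L1 @0x15[29] → 0x19007  P=1,RW=1,US=1,PS=0
  → PA=0x193EF  (2 entries read)
#1 VA=0x18178B5 (r,user):
  L0 @0x12[12] → 0x1D007  P=1,RW=1,US=1,PS=0
  L1 @0x1D[23] → 0x21007  P=1,RW=1,US=1,PS=0
  → PA=0x218B5  (2 entries read)
#2 VA=0xC00D2E (w,user):
  L0 @0x12[6] → 0x43002  P=0,RW=1,US=0,PS=0
  ✗ PAGE_NOT_PRESENT  [1 reads]

Access #1 fault: NONE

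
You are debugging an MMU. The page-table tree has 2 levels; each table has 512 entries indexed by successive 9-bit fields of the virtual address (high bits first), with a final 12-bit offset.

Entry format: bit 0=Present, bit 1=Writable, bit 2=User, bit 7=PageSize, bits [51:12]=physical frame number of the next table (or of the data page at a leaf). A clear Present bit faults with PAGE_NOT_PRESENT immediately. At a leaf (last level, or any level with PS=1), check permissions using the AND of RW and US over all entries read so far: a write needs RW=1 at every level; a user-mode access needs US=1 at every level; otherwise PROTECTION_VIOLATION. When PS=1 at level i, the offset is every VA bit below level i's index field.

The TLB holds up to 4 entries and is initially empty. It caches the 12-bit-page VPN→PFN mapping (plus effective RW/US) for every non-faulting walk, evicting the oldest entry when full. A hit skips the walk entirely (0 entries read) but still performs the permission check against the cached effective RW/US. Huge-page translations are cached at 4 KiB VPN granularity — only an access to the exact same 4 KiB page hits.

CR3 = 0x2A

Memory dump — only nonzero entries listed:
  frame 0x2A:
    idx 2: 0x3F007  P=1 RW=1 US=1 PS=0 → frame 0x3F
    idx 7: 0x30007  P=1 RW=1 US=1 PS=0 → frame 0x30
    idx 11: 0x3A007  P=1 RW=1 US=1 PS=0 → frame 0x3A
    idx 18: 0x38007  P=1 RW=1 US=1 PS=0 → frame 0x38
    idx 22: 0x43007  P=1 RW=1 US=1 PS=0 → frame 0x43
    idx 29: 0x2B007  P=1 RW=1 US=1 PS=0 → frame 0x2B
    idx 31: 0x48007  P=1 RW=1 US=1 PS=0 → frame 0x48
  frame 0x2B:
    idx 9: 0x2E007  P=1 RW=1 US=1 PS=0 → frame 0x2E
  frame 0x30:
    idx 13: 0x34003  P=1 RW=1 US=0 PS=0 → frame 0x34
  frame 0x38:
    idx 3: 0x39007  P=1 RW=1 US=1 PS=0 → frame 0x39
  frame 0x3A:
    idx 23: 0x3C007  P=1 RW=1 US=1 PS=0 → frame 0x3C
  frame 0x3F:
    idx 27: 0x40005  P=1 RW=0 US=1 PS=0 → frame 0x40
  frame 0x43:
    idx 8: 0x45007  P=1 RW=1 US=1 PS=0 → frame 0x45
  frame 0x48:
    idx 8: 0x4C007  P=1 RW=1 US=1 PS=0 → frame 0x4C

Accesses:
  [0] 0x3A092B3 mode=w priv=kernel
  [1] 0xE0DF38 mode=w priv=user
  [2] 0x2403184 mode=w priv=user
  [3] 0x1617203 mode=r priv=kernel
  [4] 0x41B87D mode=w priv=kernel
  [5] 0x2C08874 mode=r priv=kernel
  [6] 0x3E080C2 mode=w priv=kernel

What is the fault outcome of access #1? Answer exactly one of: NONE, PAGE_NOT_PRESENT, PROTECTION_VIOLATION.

Per-access translation:
#0 VA=0x3A092B3 (w,kernel):
  L0: frame=0x2A idx=29 entry=0x2B007 [P=1 RW=1 US=1 PS=0]
  L1: frame=0x2B idx=9 entry=0x2E007 [P=1 RW=1 US=1 PS=0]
  ✓ 0x2E2B3  — 2 lookups
#1 VA=0xE0DF38 (w,user):
  L0: frame=0x2A idx=7 entry=0x30007 [P=1 RW=1 US=1 PS=0]
  L1: frame=0x30 idx=13 entry=0x34003 [P=1 RW=1 US=0 PS=0]
  ✗ PROTECTION_VIOLATION  [2 reads]
#2 VA=0x2403184 (w,user):
  L0: frame=0x2A idx=18 entry=0x38007 [P=1 RW=1 US=1 PS=0]
  L1: frame=0x38 idx=3 entry=0x39007 [P=1 RW=1 US=1 PS=0]
  ✓ 0x39184  — 2 lookups
#3 VA=0x1617203 (r,kernel):
  L0: frame=0x2A idx=11 entry=0x3A007 [P=1 RW=1 US=1 PS=0]
  L1: frame=0x3A idx=23 entry=0x3C007 [P=1 RW=1 US=1 PS=0]
  ✓ 0x3C203  — 2 lookups
#4 VA=0x41B87D (w,kernel):
  L0: frame=0x2A idx=2 entry=0x3F007 [P=1 RW=1 US=1 PS=0]
  L1: frame=0x3F idx=27 entry=0x40005 [P=1 RW=0 US=1 PS=0]
  ✗ PROTECTION_VIOLATION  [2 reads]
#5 VA=0x2C08874 (r,kernel):
  L0: frame=0x2A idx=22 entry=0x43007 [P=1 RW=1 US=1 PS=0]
  L1: frame=0x43 idx=8 entry=0x45007 [P=1 RW=1 US=1 PS=0]
  ✓ 0x45874  — 2 lookups
#6 VA=0x3E080C2 (w,kernel):
  L0: frame=0x2A idx=31 entry=0x48007 [P=1 RW=1 US=1 PS=0]
  L1: frame=0x48 idx=8 entry=0x4C007 [P=1 RW=1 US=1 PS=0]
  ✓ 0x4C0C2  — 2 lookups

Access #1 fault: PROTECTION_VIOLATION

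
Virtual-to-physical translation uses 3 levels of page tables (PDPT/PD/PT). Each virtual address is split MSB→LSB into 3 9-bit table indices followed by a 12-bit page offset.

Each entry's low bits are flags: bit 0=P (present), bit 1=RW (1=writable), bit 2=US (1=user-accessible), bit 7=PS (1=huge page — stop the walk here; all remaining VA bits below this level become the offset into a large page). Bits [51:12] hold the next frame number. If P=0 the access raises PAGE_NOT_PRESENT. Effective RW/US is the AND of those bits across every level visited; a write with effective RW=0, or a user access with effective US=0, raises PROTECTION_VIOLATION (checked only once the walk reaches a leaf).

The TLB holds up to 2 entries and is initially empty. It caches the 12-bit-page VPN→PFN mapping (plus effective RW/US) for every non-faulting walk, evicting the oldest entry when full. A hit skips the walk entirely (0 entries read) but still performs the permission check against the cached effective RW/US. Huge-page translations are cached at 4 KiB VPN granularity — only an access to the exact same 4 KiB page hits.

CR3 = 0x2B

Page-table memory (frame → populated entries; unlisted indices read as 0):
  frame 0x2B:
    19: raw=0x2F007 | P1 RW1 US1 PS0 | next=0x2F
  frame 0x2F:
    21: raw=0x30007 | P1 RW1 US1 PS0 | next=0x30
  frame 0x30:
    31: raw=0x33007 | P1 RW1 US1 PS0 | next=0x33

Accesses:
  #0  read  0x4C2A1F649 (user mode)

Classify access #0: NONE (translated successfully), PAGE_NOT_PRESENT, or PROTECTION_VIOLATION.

Walk each access:
#0 VA=0x4C2A1F649 (r,user):
  lvl0: tbl 0x2B, slot 19 ⇒ 0x2F007 (P1/RW1/US1/PS0)
  lvl1: tbl 0x2F, slot 21 ⇒ 0x30007 (P1/RW1/US1/PS0)
  lvl2: tbl 0x30, slot 31 ⇒ 0x33007 (P1/RW1/US1/PS0)
  ⇒ phys 0x33649  [3 reads]

Access #0 fault: NONE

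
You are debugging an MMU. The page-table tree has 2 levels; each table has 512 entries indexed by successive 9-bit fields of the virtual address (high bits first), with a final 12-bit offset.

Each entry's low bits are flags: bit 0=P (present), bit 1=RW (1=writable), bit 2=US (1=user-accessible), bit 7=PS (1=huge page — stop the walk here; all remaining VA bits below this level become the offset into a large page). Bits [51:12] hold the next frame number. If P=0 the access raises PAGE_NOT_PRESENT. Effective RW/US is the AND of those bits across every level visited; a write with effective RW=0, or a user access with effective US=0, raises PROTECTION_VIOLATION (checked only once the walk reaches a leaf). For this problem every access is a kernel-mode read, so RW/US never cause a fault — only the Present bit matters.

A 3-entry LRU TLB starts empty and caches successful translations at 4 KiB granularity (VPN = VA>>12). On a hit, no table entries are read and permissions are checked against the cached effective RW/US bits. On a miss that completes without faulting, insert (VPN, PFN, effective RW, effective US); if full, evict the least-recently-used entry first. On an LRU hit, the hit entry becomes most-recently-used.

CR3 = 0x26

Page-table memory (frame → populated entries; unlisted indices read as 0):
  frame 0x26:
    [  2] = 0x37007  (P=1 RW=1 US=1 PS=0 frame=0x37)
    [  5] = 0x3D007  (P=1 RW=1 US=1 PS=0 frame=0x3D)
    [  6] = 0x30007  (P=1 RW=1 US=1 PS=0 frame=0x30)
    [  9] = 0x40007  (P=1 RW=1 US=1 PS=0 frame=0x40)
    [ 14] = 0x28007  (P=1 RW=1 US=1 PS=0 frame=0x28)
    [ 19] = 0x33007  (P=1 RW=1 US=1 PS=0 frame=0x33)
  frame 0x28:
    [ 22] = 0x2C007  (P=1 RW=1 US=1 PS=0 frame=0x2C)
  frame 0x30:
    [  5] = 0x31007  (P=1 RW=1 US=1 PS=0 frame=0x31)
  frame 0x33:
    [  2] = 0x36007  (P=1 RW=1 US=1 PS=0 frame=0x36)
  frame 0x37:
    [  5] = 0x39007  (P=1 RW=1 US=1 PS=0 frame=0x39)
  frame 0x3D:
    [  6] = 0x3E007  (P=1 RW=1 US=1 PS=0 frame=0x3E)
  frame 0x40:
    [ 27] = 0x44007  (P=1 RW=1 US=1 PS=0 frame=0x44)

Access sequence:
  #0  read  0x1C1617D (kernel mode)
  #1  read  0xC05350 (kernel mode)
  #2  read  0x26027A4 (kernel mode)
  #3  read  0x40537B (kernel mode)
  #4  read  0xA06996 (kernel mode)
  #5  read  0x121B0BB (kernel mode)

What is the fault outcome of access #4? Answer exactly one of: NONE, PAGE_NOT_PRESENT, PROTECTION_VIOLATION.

Trace:
#0 VA=0x1C1617D (r,kernel):
  L0 @0x26[14] → 0x28007  P=1,RW=1,US=1,PS=0
  L1 @0x28[22] → 0x2C007  P=1,RW=1,US=1,PS=0
  ⇒ phys 0x2C17D  [2 reads]
#1 VA=0xC05350 (r,kernel):
  L0 @0x26[6] → 0x30007  P=1,RW=1,US=1,PS=0
  L1 @0x30[5] → 0x31007  P=1,RW=1,US=1,PS=0
  ⇒ phys 0x31350  [2 reads]
#2 VA=0x26027A4 (r,kernel):
  L0 @0x26[19] → 0x33007  P=1,RW=1,US=1,PS=0
  L1 @0x33[2] → 0x36007  P=1,RW=1,US=1,PS=0
  ⇒ phys 0x367A4  [2 reads]
#3 VA=0x40537B (r,kernel):
  L0 @0x26[2] → 0x37007  P=1,RW=1,US=1,PS=0
  L1 @0x37[5] → 0x39007  P=1,RW=1,US=1,PS=0
  ⇒ phys 0x3937B  [2 reads]
#4 VA=0xA06996 (r,kernel):
  L0 @0x26[5] → 0x3D007  P=1,RW=1,US=1,PS=0
  L1 @0x3D[6] → 0x3E007  P=1,RW=1,US=1,PS=0
  ⇒ phys 0x3E996  [2 reads]
#5 VA=0x121B0BB (r,kernel):
  L0 @0x26[9] → 0x40007  P=1,RW=1,US=1,PS=0
  L1 @0x40[27] → 0x44007  P=1,RW=1,US=1,PS=0
  ⇒ phys 0x440BB  [2 reads]

Access #4 fault: NONE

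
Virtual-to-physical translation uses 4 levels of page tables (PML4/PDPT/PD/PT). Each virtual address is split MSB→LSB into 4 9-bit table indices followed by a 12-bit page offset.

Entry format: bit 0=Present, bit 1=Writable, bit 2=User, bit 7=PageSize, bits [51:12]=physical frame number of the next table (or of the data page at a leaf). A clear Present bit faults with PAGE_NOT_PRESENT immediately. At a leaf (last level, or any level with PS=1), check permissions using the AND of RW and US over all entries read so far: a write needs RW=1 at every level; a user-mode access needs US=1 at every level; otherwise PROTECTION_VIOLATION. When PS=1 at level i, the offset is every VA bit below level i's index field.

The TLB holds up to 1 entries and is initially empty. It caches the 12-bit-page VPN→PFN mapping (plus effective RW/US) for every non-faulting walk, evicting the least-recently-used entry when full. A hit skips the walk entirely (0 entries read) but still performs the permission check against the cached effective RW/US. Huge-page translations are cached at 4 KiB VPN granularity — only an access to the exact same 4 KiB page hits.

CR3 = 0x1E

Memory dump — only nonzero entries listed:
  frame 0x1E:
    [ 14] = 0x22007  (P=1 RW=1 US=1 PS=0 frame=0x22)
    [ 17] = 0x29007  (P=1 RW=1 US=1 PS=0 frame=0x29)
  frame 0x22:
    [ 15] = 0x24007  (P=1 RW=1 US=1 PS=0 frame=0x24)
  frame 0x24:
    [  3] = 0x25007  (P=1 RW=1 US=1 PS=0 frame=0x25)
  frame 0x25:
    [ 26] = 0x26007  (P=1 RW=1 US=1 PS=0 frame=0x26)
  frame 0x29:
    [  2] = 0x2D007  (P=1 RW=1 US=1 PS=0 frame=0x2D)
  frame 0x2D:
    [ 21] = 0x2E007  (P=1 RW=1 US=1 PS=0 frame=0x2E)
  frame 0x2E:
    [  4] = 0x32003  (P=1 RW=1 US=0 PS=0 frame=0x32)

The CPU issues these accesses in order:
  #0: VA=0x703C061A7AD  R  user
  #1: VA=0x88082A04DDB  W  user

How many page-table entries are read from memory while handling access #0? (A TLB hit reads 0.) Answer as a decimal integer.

Per-access translation:
#0 VA=0x703C061A7AD (r,user):
  L0 @0x1E[14] → 0x22007  P=1,RW=1,US=1,PS=0
  L1 @0x22[15] → 0x24007  P=1,RW=1,US=1,PS=0
  L2 @0x24[3] → 0x25007  P=1,RW=1,US=1,PS=0
  L3 @0x25[26] → 0x26007  P=1,RW=1,US=1,PS=0
  → PA=0x267AD  (4 entries read)
#1 VA=0x88082A04DDB (w,user):
  L0 @0x1E[17] → 0x29007  P=1,RW=1,US=1,PS=0
  L1 @0x29[2] → 0x2D007  P=1,RW=1,US=1,PS=0
  L2 @0x2D[21] → 0x2E007  P=1,RW=1,US=1,PS=0
  L3 @0x2E[4] → 0x32003  P=1,RW=1,US=0,PS=0
  → PROTECTION_VIOLATION  (4 entries read)

Entries read for #0: 4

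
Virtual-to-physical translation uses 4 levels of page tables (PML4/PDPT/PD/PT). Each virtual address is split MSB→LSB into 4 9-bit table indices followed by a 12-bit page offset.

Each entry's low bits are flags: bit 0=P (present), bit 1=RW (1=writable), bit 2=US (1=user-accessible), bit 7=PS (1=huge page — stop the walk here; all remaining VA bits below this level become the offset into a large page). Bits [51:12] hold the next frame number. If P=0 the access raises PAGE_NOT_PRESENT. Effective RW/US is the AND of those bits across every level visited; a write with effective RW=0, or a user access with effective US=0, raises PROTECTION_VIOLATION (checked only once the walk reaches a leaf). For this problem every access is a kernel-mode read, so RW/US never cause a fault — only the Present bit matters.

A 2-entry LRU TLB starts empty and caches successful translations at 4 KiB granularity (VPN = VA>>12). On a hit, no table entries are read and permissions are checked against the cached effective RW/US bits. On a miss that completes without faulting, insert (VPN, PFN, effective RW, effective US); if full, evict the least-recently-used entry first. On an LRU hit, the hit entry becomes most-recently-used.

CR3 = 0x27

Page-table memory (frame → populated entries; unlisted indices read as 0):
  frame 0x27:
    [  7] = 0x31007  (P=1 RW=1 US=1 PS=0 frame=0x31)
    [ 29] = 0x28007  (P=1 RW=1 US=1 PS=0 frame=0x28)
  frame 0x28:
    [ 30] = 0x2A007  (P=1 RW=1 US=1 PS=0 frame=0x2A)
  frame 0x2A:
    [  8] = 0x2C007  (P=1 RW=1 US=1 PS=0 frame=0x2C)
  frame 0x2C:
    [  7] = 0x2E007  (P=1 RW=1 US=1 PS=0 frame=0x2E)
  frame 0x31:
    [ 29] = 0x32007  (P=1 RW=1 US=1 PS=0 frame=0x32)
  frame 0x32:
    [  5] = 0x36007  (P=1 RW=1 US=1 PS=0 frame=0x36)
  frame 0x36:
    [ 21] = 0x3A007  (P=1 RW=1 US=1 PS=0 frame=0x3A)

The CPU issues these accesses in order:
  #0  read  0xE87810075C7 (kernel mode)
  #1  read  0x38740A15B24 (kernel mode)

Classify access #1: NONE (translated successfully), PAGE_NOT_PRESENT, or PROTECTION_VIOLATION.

Walk each access:
#0 VA=0xE87810075C7 (r,kernel):
  [0] read 0x27 idx=29: raw=0x28007 flags P=1 W=1 U=1 S=0
  [1] read 0x28 idx=30: raw=0x2A007 flags P=1 W=1 U=1 S=0
  [2] read 0x2A idx=8: raw=0x2C007 flags P=1 W=1 U=1 S=0
  [3] read 0x2C idx=7: raw=0x2E007 flags P=1 W=1 U=1 S=0
  ⇒ phys 0x2E5C7  [4 reads]
#1 VA=0x38740A15B24 (r,kernel):
  [0] read 0x27 idx=7: raw=0x31007 flags P=1 W=1 U=1 S=0
  [1] read 0x31 idx=29: raw=0x32007 flags P=1 W=1 U=1 S=0
  [2] read 0x32 idx=5: raw=0x36007 flags P=1 W=1 U=1 S=0
  [3] read 0x36 idx=21: raw=0x3A007 flags P=1 W=1 U=1 S=0
  ⇒ phys 0x3AB24  [4 reads]

Access #1 fault: NONE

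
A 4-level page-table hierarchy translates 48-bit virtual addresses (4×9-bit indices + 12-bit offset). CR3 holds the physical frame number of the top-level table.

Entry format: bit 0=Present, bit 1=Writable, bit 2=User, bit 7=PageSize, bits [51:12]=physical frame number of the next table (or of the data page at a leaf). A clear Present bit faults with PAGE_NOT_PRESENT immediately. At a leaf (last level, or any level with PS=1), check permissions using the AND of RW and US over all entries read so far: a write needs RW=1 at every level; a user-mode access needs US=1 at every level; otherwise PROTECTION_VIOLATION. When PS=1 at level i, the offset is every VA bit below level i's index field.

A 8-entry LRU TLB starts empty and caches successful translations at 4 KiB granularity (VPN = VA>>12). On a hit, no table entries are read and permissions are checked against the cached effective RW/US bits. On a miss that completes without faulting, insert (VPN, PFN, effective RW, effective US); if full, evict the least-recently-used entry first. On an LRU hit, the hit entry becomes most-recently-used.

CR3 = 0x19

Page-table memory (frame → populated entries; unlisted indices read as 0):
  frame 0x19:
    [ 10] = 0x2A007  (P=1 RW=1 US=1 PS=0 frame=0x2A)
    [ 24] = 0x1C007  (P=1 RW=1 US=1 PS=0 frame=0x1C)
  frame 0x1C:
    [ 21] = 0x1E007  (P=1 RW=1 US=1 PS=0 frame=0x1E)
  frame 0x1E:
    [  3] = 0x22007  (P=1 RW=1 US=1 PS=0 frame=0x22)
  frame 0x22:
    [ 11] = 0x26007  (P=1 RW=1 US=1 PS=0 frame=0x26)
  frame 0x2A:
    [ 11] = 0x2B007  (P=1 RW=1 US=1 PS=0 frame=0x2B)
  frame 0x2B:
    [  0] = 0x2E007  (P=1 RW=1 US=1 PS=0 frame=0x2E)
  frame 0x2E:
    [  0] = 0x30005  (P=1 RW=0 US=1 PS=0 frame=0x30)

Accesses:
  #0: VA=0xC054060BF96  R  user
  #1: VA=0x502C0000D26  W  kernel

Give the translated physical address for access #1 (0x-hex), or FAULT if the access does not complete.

Walk each access:
#0 VA=0xC054060BF96 (r,user):
  L0: frame=0x19 idx=24 entry=0x1C007 [P=1 RW=1 US=1 PS=0]
  L1: frame=0x1C idx=21 entry=0x1E007 [P=1 RW=1 US=1 PS=0]
  L2: frame=0x1E idx=3 entry=0x22007 [P=1 RW=1 US=1 PS=0]
  L3: frame=0x22 idx=11 entry=0x26007 [P=1 RW=1 US=1 PS=0]
  ✓ 0x26F96  — 4 lookups
#1 VA=0x502C0000D26 (w,kernel):
  L0: frame=0x19 idx=10 entry=0x2A007 [P=1 RW=1 US=1 PS=0]
  L1: frame=0x2A idx=11 entry=0x2B007 [P=1 RW=1 US=1 PS=0]
  L2: frame=0x2B idx=0 entry=0x2E007 [P=1 RW=1 US=1 PS=0]
  L3: frame=0x2E idx=0 entry=0x30005 [P=1 RW=0 US=1 PS=0]
  → PROTECTION_VIOLATION  (4 entries read)

Access #1 PA: FAULT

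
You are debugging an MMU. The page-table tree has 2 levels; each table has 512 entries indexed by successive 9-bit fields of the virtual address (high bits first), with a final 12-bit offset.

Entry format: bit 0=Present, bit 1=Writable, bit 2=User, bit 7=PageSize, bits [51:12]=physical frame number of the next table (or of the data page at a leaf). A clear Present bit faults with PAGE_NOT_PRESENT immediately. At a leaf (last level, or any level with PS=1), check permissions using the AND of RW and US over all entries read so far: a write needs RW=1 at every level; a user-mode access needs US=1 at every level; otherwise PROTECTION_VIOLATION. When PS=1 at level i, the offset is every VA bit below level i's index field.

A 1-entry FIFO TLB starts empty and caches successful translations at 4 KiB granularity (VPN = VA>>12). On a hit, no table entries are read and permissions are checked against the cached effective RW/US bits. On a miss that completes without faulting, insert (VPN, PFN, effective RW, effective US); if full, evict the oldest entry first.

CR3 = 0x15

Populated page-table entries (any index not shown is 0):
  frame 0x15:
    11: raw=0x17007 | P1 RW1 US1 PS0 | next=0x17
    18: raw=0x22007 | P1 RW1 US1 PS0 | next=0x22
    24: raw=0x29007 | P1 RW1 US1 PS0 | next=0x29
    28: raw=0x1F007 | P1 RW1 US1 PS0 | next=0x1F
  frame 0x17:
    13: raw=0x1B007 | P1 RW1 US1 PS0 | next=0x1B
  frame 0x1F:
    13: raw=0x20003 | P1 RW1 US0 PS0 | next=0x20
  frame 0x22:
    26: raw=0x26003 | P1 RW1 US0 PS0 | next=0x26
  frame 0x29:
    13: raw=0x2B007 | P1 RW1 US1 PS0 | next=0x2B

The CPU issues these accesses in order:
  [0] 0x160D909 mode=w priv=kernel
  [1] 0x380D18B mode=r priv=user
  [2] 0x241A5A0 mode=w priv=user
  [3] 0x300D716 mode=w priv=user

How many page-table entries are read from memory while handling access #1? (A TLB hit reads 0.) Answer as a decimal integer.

Trace:
#0 VA=0x160D909 (w,kernel):
  lvl0: tbl 0x15, slot 11 ⇒ 0x17007 (P1/RW1/US1/PS0)
  lvl1: tbl 0x17, slot 13 ⇒ 0x1B007 (P1/RW1/US1/PS0)
  ⇒ phys 0x1B909  [2 reads]
#1 VA=0x380D18B (r,user):
  lvl0: tbl 0x15, slot 28 ⇒ 0x1F007 (P1/RW1/US1/PS0)
  lvl1: tbl 0x1F, slot 13 ⇒ 0x20003 (P1/RW1/US0/PS0)
  ⇒ fault: PROTECTION_VIOLATION  — 2 lookups
#2 VA=0x241A5A0 (w,user):
  lvl0: tbl 0x15, slot 18 ⇒ 0x22007 (P1/RW1/US1/PS0)
  lvl1: tbl 0x22, slot 26 ⇒ 0x26003 (P1/RW1/US0/PS0)
  ⇒ fault: PROTECTION_VIOLATION  — 2 lookups
#3 VA=0x300D716 (w,user):
  lvl0: tbl 0x15, slot 24 ⇒ 0x29007 (P1/RW1/US1/PS0)
  lvl1: tbl 0x29, slot 13 ⇒ 0x2B007 (P1/RW1/US1/PS0)
  ⇒ phys 0x2B716  [2 reads]

Entries read for #1: 2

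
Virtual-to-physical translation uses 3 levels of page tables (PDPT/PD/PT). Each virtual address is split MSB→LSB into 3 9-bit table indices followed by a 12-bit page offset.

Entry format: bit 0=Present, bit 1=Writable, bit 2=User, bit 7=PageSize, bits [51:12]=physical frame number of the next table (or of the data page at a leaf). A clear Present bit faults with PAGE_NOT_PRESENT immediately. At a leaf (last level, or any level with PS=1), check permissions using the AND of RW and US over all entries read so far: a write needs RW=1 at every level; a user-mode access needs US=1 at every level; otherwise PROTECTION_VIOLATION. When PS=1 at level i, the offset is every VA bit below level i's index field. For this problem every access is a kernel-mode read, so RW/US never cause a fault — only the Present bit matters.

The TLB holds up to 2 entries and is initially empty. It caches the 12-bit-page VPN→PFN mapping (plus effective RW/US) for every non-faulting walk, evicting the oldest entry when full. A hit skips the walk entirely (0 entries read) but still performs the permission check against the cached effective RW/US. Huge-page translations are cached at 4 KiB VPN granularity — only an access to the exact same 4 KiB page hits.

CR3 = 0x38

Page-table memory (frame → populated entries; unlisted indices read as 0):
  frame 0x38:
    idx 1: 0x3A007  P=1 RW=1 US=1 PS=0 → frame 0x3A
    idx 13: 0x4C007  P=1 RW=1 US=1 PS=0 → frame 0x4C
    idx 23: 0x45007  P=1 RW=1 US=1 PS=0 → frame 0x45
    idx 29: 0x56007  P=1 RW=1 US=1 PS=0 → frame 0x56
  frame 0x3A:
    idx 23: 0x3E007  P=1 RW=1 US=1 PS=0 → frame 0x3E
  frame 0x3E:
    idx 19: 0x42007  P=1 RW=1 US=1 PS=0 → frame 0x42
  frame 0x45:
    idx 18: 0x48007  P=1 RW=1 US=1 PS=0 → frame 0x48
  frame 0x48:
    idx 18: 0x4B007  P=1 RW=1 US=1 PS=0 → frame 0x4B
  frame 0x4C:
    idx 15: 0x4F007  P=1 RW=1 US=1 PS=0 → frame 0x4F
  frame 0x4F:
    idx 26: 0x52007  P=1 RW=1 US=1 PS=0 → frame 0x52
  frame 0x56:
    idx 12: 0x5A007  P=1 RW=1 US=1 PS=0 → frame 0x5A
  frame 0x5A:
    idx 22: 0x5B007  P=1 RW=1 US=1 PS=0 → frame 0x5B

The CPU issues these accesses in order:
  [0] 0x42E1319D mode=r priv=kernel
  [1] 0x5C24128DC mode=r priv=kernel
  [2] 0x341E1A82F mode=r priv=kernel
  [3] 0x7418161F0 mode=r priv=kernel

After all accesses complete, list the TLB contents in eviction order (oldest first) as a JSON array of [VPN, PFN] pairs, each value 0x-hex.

Walk each access:
#0 VA=0x42E1319D (r,kernel):
  L0 @0x38[1] → 0x3A007  P=1,RW=1,US=1,PS=0
  L1 @0x3A[23] → 0x3E007  P=1,RW=1,US=1,PS=0
  L2 @0x3E[19] → 0x42007  P=1,RW=1,US=1,PS=0
  ⇒ phys 0x4219D  [3 reads]
#1 VA=0x5C24128DC (r,kernel):
  L0 @0x38[23] → 0x45007  P=1,RW=1,US=1,PS=0
  L1 @0x45[18] → 0x48007  P=1,RW=1,US=1,PS=0
  L2 @0x48[18] → 0x4B007  P=1,RW=1,US=1,PS=0
  ⇒ phys 0x4B8DC  [3 reads]
#2 VA=0x341E1A82F (r,kernel):
  L0 @0x38[13] → 0x4C007  P=1,RW=1,US=1,PS=0
  L1 @0x4C[15] → 0x4F007  P=1,RW=1,US=1,PS=0
  L2 @0x4F[26] → 0x52007  P=1,RW=1,US=1,PS=0
  ⇒ phys 0x5282F  [3 reads]
#3 VA=0x7418161F0 (r,kernel):
  L0 @0x38[29] → 0x56007  P=1,RW=1,US=1,PS=0
  L1 @0x56[12] → 0x5A007  P=1,RW=1,US=1,PS=0
  L2 @0x5A[22] → 0x5B007  P=1,RW=1,US=1,PS=0
  ⇒ phys 0x5B1F0  [3 reads]

TLB: [["0x341E1A", "0x52"], ["0x741816", "0x5B"]]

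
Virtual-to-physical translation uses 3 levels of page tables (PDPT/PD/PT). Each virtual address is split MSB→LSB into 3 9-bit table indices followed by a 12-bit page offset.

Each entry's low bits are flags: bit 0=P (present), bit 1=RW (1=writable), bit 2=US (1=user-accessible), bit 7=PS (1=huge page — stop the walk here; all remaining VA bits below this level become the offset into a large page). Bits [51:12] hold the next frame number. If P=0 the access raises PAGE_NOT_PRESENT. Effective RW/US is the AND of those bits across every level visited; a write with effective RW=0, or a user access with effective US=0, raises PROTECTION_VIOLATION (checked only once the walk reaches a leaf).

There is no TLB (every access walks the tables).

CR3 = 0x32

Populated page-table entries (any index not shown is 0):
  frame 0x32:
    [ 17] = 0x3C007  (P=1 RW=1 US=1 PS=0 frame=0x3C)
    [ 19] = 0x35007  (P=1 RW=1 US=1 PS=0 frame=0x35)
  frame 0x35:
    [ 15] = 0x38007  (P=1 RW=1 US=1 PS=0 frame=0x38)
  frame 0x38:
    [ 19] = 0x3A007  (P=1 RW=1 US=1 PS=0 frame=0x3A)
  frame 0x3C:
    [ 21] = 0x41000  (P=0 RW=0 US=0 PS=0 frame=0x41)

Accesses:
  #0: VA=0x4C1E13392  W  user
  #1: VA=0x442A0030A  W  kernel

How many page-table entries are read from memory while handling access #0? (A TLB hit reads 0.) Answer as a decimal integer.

Walk each access:
#0 VA=0x4C1E13392 (w,user):
  lvl0: tbl 0x32, slot 19 ⇒ 0x35007 (P1/RW1/US1/PS0)
  lvl1: tbl 0x35, slot 15 ⇒ 0x38007 (P1/RW1/US1/PS0)
  lvl2: tbl 0x38, slot 19 ⇒ 0x3A007 (P1/RW1/US1/PS0)
  ✓ 0x3A392  — 3 lookups
#1 VA=0x442A0030A (w,kernel):
  lvl0: tbl 0x32, slot 17 ⇒ 0x3C007 (P1/RW1/US1/PS0)
  lvl1: tbl 0x3C, slot 21 ⇒ 0x41000 (P0/RW0/US0/PS0)
  ⇒ fault: PAGE_NOT_PRESENT  — 2 lookups

Entries read for #0: 3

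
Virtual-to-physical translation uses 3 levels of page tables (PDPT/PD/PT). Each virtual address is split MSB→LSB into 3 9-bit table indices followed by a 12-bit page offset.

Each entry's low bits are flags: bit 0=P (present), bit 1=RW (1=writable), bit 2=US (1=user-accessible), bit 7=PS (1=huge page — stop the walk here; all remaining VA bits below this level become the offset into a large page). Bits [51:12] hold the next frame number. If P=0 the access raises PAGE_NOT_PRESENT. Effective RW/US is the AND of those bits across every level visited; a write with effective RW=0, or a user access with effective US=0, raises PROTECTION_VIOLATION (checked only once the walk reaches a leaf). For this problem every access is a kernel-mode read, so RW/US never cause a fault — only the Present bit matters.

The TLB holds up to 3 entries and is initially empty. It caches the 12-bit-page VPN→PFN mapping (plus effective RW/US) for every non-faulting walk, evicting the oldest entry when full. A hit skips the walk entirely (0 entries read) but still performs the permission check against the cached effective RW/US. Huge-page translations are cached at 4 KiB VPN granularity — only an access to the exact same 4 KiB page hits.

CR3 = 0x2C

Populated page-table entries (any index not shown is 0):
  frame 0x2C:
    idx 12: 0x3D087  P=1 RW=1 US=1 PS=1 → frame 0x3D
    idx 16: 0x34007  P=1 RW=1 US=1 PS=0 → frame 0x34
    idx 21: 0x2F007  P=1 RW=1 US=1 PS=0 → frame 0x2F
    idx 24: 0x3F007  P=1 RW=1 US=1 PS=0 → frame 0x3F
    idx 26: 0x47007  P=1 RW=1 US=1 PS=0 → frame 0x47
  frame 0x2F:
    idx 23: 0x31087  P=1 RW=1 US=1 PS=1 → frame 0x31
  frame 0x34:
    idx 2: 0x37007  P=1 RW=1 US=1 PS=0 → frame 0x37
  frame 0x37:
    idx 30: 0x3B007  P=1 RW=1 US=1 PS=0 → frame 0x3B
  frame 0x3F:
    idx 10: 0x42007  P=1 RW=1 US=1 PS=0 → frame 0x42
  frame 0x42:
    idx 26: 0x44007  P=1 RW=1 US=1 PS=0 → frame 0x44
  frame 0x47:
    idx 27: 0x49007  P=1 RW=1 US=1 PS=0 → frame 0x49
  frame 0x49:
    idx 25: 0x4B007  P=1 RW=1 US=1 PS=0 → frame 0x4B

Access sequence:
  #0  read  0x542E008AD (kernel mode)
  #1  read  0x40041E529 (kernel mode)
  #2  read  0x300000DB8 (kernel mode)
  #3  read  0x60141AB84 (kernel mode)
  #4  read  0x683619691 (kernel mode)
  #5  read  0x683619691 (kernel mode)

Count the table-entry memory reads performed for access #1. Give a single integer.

Per-access translation:
#0 VA=0x542E008AD (r,kernel):
  L0: frame=0x2C idx=21 entry=0x2F007 [P=1 RW=1 US=1 PS=0]
  L1: frame=0x2F idx=23 entry=0x31087 [P=1 RW=1 US=1 PS=1]
  ⇒ phys 0x318AD (huge @L1)  [2 reads]
#1 VA=0x40041E529 (r,kernel):
  L0: frame=0x2C idx=16 entry=0x34007 [P=1 RW=1 US=1 PS=0]
  L1: frame=0x34 idx=2 entry=0x37007 [P=1 RW=1 US=1 PS=0]
  L2: frame=0x37 idx=30 entry=0x3B007 [P=1 RW=1 US=1 PS=0]
  ⇒ phys 0x3B529  [3 reads]
#2 VA=0x300000DB8 (r,kernel):
  L0: frame=0x2C idx=12 entry=0x3D087 [P=1 RW=1 US=1 PS=1]
  ⇒ phys 0x3DDB8 (huge @L0)  [1 reads]
#3 VA=0x60141AB84 (r,kernel):
  L0: frame=0x2C idx=24 entry=0x3F007 [P=1 RW=1 US=1 PS=0]
  L1: frame=0x3F idx=10 entry=0x42007 [P=1 RW=1 US=1 PS=0]
  L2: frame=0x42 idx=26 entry=0x44007 [P=1 RW=1 US=1 PS=0]
  ⇒ phys 0x44B84  [3 reads]
#4 VA=0x683619691 (r,kernel):
  L0: frame=0x2C idx=26 entry=0x47007 [P=1 RW=1 US=1 PS=0]
  L1: frame=0x47 idx=27 entry=0x49007 [P=1 RW=1 US=1 PS=0]
  L2: frame=0x49 idx=25 entry=0x4B007 [P=1 RW=1 US=1 PS=0]
  ⇒ phys 0x4B691  [3 reads]
#5 VA=0x683619691 (r,kernel):
  TLB hit vpn=0x683619 → PA=0x4B691

Entries read for #1: 3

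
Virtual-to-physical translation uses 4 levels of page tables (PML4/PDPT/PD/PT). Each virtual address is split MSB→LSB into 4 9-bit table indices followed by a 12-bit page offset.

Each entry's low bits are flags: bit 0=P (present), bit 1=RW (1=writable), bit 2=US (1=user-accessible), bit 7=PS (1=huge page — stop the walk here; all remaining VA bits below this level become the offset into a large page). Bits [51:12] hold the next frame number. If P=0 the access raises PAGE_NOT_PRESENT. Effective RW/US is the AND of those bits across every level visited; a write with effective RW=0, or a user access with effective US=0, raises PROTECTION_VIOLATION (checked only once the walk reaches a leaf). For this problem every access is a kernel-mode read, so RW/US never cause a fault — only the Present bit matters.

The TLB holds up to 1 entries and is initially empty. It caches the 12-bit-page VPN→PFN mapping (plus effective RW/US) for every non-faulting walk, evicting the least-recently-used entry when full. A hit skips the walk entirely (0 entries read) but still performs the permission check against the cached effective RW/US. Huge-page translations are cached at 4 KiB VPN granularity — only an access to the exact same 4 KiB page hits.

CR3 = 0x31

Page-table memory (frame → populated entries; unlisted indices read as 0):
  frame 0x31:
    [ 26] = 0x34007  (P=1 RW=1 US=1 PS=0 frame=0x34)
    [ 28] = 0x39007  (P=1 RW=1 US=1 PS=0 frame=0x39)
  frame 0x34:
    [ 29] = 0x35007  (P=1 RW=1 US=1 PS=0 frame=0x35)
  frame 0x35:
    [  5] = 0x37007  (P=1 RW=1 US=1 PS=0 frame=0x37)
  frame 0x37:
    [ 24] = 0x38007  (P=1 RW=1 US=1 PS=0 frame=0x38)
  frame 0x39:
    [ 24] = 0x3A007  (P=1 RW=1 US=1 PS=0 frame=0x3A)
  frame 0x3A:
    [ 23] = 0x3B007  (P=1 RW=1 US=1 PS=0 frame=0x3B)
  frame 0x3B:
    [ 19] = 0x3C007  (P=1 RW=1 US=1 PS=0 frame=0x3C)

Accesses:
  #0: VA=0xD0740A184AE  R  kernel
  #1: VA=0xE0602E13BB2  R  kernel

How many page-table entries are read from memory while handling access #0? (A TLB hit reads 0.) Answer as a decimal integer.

Trace:
#0 VA=0xD0740A184AE (r,kernel):
  lvl0: tbl 0x31, slot 26 ⇒ 0x34007 (P1/RW1/US1/PS0)
  lvl1: tbl 0x34, slot 29 ⇒ 0x35007 (P1/RW1/US1/PS0)
  lvl2: tbl 0x35, slot 5 ⇒ 0x37007 (P1/RW1/US1/PS0)
  lvl3: tbl 0x37, slot 24 ⇒ 0x38007 (P1/RW1/US1/PS0)
  → PA=0x384AE  (4 entries read)
#1 VA=0xE0602E13BB2 (r,kernel):
  lvl0: tbl 0x31, slot 28 ⇒ 0x39007 (P1/RW1/US1/PS0)
  lvl1: tbl 0x39, slot 24 ⇒ 0x3A007 (P1/RW1/US1/PS0)
  lvl2: tbl 0x3A, slot 23 ⇒ 0x3B007 (P1/RW1/US1/PS0)
  lvl3: tbl 0x3B, slot 19 ⇒ 0x3C007 (P1/RW1/US1/PS0)
  → PA=0x3CBB2  (4 entries read)

Entries read for #0: 4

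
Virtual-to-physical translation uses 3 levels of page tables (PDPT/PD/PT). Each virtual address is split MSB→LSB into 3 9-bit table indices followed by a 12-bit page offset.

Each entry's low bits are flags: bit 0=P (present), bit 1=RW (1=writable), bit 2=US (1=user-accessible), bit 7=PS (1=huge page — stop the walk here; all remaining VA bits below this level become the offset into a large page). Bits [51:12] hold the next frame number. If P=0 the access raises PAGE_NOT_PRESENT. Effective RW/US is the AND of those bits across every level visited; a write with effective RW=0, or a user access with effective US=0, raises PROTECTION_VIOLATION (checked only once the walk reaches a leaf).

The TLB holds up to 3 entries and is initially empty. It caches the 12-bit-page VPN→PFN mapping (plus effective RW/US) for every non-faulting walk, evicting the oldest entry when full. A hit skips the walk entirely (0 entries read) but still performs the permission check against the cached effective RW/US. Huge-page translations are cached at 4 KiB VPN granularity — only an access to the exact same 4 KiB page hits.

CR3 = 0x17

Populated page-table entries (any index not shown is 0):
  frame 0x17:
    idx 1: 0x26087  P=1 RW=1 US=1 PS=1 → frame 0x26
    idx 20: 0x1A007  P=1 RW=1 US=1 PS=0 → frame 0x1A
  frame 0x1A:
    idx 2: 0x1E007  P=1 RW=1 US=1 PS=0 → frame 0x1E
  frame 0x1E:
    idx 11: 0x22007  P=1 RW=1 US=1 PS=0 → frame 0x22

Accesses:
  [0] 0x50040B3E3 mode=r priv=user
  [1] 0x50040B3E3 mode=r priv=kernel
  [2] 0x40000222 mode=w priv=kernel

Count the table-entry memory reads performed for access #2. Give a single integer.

Walk each access:
#0 VA=0x50040B3E3 (r,user):
  [0] read 0x17 idx=20: raw=0x1A007 flags P=1 W=1 U=1 S=0
  [1] read 0x1A idx=2: raw=0x1E007 flags P=1 W=1 U=1 S=0
  [2] read 0x1E idx=11: raw=0x22007 flags P=1 W=1 U=1 S=0
  ⇒ phys 0x223E3  [3 reads]
#1 VA=0x50040B3E3 (r,kernel):
  TLB hit vpn=0x50040B → PA=0x223E3
#2 VA=0x40000222 (w,kernel):
  [0] read 0x17 idx=1: raw=0x26087 flags P=1 W=1 U=1 S=1
  ⇒ phys 0x26222 (huge @L0)  [1 reads]

Entries read for #2: 1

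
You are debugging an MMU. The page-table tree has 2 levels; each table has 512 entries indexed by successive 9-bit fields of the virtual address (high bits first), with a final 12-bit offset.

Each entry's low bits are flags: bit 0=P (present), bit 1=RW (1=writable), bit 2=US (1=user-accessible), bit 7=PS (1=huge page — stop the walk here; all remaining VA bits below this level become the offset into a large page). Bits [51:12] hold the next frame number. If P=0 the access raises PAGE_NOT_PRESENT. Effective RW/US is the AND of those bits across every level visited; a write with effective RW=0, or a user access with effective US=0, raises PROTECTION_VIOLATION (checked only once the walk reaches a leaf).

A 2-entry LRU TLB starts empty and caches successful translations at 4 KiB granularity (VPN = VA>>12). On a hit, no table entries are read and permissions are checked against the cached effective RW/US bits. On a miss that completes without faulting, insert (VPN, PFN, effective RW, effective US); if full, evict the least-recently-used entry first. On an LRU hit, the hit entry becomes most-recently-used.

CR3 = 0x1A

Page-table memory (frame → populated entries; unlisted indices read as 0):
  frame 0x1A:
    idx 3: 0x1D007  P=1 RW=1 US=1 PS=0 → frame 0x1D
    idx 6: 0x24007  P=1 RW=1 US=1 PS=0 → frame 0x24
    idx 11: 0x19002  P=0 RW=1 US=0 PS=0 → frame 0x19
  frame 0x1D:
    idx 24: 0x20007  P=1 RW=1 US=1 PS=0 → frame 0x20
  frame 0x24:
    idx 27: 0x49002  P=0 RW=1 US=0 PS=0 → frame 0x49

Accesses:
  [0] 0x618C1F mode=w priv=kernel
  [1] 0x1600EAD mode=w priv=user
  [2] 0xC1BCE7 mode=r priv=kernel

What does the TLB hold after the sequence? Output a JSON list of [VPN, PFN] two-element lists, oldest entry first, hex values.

Trace:
#0 VA=0x618C1F (w,kernel):
  L0: frame=0x1A idx=3 entry=0x1D007 [P=1 RW=1 US=1 PS=0]
  L1: frame=0x1D idx=24 entry=0x20007 [P=1 RW=1 US=1 PS=0]
  ⇒ phys 0x20C1F  [2 reads]
#1 VA=0x1600EAD (w,user):
  L0: frame=0x1A idx=11 entry=0x19002 [P=0 RW=1 US=0 PS=0]
  ⇒ fault: PAGE_NOT_PRESENT  — 1 lookups
#2 VA=0xC1BCE7 (r,kernel):
  L0: frame=0x1A idx=6 entry=0x24007 [P=1 RW=1 US=1 PS=0]
  L1: frame=0x24 idx=27 entry=0x49002 [P=0 RW=1 US=0 PS=0]
  ⇒ fault: PAGE_NOT_PRESENT  — 2 lookups

TLB: [["0x618", "0x20"]]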